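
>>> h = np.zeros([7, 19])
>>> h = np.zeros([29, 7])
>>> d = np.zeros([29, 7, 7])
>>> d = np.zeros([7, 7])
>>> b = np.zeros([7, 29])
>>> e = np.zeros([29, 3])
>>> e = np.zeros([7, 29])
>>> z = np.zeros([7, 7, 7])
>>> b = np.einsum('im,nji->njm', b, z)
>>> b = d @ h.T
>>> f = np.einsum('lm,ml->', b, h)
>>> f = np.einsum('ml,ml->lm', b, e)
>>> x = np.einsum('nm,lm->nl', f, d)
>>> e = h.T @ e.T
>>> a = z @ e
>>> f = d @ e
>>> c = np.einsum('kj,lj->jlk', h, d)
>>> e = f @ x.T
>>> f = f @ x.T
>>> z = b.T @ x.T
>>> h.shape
(29, 7)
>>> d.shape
(7, 7)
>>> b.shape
(7, 29)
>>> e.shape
(7, 29)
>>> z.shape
(29, 29)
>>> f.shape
(7, 29)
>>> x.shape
(29, 7)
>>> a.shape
(7, 7, 7)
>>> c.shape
(7, 7, 29)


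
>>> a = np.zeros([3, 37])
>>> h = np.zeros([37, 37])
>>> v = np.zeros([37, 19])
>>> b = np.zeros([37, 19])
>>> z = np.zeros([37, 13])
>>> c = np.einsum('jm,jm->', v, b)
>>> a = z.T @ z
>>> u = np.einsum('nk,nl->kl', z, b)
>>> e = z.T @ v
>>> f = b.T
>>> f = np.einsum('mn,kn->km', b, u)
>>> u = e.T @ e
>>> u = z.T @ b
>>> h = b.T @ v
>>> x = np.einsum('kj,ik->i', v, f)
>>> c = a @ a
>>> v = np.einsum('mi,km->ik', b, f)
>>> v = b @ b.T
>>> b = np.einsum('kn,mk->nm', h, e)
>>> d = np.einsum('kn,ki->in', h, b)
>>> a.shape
(13, 13)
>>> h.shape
(19, 19)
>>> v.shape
(37, 37)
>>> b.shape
(19, 13)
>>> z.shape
(37, 13)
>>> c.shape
(13, 13)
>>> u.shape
(13, 19)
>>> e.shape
(13, 19)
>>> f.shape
(13, 37)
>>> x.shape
(13,)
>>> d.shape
(13, 19)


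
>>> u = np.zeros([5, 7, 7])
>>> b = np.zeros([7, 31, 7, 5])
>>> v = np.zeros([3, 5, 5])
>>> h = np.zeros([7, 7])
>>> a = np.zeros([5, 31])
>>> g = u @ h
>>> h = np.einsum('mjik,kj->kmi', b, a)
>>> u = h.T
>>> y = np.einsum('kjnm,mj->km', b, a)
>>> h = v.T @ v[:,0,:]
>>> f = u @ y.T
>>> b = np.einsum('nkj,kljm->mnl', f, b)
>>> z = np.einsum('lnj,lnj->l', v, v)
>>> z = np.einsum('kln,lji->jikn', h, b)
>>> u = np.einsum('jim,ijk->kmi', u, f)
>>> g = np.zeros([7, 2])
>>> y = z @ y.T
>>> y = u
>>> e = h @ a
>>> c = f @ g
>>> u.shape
(7, 5, 7)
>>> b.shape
(5, 7, 31)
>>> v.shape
(3, 5, 5)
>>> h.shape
(5, 5, 5)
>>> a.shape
(5, 31)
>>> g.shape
(7, 2)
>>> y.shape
(7, 5, 7)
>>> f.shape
(7, 7, 7)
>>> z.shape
(7, 31, 5, 5)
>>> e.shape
(5, 5, 31)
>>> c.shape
(7, 7, 2)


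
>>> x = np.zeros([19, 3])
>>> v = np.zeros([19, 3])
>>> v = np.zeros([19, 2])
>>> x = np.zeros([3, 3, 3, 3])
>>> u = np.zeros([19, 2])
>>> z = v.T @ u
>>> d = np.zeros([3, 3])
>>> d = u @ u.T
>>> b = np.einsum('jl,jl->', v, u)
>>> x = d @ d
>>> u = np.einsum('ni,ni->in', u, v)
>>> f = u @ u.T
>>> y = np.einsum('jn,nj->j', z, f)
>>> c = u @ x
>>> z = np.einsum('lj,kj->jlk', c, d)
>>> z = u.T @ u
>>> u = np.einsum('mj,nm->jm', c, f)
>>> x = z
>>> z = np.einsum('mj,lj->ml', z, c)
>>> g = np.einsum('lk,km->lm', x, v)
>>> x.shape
(19, 19)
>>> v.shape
(19, 2)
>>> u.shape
(19, 2)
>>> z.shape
(19, 2)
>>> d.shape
(19, 19)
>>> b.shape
()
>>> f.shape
(2, 2)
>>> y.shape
(2,)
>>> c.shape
(2, 19)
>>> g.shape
(19, 2)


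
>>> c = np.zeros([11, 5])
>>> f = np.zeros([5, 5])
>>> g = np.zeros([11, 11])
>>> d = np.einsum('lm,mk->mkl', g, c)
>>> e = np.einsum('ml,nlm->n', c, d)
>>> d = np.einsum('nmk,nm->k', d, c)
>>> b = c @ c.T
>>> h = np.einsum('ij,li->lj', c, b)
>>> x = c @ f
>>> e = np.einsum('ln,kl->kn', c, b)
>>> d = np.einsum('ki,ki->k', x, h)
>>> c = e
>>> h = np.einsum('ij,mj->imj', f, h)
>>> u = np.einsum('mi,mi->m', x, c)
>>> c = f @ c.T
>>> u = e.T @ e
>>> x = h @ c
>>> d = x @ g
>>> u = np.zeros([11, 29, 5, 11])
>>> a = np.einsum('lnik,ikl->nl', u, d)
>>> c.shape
(5, 11)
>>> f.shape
(5, 5)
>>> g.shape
(11, 11)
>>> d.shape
(5, 11, 11)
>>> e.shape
(11, 5)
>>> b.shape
(11, 11)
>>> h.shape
(5, 11, 5)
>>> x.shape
(5, 11, 11)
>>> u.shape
(11, 29, 5, 11)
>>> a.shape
(29, 11)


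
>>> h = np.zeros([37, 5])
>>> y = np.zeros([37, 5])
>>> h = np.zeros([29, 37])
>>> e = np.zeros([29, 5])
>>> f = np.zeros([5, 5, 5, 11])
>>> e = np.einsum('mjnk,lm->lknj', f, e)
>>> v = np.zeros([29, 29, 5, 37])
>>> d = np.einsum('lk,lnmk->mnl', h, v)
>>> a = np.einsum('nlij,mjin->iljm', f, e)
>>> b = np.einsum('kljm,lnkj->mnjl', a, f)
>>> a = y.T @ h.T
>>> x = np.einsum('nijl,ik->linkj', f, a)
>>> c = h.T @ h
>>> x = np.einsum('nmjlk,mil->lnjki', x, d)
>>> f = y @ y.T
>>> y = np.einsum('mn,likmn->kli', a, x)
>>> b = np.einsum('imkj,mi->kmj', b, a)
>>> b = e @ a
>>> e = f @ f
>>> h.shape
(29, 37)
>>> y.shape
(5, 29, 11)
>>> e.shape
(37, 37)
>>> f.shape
(37, 37)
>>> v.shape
(29, 29, 5, 37)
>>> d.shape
(5, 29, 29)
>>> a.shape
(5, 29)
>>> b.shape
(29, 11, 5, 29)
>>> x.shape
(29, 11, 5, 5, 29)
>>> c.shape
(37, 37)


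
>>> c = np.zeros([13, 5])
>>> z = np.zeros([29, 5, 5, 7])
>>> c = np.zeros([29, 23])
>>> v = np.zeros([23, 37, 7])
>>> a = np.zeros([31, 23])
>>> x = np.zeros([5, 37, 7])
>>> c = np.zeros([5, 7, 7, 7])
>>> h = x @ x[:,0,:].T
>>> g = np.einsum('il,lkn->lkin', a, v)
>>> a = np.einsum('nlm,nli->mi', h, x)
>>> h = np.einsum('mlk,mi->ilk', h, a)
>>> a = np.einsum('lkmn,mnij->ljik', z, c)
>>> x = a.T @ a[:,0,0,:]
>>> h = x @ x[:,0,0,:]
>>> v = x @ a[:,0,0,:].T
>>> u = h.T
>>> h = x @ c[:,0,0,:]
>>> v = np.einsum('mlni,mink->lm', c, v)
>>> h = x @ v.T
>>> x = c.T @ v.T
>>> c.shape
(5, 7, 7, 7)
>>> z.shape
(29, 5, 5, 7)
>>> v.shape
(7, 5)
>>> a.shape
(29, 7, 7, 5)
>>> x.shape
(7, 7, 7, 7)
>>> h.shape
(5, 7, 7, 7)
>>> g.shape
(23, 37, 31, 7)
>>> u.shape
(5, 7, 7, 5)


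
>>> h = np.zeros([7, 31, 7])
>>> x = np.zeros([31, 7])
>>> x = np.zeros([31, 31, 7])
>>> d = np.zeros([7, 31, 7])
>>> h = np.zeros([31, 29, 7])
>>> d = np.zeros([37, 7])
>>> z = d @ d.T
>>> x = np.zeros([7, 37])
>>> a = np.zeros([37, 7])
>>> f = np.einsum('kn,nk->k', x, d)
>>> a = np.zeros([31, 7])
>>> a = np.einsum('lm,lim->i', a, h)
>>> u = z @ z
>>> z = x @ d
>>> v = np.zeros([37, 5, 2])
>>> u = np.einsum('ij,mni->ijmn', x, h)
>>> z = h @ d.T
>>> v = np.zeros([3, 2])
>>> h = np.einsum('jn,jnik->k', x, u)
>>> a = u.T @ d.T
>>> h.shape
(29,)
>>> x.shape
(7, 37)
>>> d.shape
(37, 7)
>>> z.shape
(31, 29, 37)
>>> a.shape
(29, 31, 37, 37)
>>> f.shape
(7,)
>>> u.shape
(7, 37, 31, 29)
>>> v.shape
(3, 2)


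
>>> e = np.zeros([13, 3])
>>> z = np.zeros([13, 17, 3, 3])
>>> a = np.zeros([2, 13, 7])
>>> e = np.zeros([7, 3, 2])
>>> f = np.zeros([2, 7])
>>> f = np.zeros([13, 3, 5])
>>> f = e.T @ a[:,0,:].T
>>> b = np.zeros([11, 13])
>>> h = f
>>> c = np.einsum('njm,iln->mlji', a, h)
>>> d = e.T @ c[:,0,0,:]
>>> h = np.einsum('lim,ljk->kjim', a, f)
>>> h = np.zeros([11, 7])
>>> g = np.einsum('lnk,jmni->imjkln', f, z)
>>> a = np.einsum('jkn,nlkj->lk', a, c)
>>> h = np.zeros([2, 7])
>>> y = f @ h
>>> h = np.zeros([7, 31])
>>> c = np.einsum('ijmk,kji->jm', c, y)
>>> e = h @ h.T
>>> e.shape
(7, 7)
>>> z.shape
(13, 17, 3, 3)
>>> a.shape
(3, 13)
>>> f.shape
(2, 3, 2)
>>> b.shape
(11, 13)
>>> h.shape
(7, 31)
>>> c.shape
(3, 13)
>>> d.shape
(2, 3, 2)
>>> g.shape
(3, 17, 13, 2, 2, 3)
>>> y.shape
(2, 3, 7)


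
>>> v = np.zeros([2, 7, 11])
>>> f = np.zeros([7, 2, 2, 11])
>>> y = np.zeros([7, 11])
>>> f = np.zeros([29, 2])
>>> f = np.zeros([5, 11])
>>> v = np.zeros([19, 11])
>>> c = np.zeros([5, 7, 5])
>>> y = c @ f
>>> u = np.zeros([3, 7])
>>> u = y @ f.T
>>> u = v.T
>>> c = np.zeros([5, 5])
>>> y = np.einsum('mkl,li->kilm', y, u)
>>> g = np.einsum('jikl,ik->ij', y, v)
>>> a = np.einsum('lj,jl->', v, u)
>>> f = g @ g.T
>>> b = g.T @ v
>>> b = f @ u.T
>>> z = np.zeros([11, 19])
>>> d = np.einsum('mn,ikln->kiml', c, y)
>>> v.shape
(19, 11)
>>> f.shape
(19, 19)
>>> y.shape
(7, 19, 11, 5)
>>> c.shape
(5, 5)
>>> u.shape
(11, 19)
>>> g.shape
(19, 7)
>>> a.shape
()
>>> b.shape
(19, 11)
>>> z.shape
(11, 19)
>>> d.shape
(19, 7, 5, 11)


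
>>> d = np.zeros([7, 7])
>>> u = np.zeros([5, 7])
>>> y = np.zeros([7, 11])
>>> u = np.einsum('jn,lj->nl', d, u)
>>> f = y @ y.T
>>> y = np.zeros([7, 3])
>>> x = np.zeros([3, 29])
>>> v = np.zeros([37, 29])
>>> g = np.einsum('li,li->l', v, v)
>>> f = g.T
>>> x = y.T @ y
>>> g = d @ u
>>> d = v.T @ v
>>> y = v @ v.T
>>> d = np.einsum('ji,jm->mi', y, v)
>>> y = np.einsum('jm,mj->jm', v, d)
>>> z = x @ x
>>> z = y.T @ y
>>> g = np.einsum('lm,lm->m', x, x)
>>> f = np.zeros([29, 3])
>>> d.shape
(29, 37)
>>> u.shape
(7, 5)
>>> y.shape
(37, 29)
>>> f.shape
(29, 3)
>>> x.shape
(3, 3)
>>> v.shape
(37, 29)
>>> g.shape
(3,)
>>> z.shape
(29, 29)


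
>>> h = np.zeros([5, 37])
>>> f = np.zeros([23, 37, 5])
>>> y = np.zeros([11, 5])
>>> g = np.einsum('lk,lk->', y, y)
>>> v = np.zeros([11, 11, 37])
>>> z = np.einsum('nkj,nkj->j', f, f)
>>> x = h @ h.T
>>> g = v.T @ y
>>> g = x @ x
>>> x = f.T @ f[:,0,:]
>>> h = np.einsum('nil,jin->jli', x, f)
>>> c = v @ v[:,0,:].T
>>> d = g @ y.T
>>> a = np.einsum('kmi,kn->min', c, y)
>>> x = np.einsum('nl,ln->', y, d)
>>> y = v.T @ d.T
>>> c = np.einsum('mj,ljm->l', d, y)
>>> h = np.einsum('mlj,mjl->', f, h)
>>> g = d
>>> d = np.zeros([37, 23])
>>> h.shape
()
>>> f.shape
(23, 37, 5)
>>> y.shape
(37, 11, 5)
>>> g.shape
(5, 11)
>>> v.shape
(11, 11, 37)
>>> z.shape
(5,)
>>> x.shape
()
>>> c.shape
(37,)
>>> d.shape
(37, 23)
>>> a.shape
(11, 11, 5)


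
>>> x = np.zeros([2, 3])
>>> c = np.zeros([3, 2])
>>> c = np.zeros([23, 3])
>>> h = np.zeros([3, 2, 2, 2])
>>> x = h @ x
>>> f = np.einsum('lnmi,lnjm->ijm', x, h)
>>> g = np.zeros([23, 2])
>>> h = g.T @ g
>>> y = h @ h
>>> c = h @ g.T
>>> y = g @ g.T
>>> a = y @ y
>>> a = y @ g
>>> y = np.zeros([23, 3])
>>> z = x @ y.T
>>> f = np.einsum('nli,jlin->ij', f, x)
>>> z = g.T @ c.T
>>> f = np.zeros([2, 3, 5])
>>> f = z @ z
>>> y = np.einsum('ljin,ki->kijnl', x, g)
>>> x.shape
(3, 2, 2, 3)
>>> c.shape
(2, 23)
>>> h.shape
(2, 2)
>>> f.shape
(2, 2)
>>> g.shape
(23, 2)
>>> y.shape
(23, 2, 2, 3, 3)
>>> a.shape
(23, 2)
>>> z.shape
(2, 2)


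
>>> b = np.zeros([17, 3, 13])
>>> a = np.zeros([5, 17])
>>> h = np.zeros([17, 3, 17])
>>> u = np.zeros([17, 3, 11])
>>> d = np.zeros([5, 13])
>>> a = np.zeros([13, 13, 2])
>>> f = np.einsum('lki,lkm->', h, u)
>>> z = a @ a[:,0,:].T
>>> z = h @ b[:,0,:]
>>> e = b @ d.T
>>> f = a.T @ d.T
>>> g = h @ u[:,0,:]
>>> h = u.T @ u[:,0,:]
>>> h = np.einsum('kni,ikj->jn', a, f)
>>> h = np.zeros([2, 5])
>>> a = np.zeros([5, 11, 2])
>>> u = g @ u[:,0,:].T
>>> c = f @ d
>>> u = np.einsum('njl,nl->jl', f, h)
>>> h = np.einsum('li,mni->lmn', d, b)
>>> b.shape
(17, 3, 13)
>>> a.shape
(5, 11, 2)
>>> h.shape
(5, 17, 3)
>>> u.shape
(13, 5)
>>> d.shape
(5, 13)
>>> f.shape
(2, 13, 5)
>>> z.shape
(17, 3, 13)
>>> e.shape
(17, 3, 5)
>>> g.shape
(17, 3, 11)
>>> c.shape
(2, 13, 13)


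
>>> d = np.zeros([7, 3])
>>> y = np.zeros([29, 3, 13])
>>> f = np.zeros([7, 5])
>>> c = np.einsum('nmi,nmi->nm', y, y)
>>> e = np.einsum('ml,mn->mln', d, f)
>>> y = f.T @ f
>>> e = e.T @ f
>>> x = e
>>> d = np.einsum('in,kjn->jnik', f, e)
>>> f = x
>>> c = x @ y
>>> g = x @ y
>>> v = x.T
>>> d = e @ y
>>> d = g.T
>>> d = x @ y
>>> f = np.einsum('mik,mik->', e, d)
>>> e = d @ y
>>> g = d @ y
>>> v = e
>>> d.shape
(5, 3, 5)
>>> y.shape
(5, 5)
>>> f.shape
()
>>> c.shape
(5, 3, 5)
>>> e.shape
(5, 3, 5)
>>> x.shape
(5, 3, 5)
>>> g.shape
(5, 3, 5)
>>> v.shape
(5, 3, 5)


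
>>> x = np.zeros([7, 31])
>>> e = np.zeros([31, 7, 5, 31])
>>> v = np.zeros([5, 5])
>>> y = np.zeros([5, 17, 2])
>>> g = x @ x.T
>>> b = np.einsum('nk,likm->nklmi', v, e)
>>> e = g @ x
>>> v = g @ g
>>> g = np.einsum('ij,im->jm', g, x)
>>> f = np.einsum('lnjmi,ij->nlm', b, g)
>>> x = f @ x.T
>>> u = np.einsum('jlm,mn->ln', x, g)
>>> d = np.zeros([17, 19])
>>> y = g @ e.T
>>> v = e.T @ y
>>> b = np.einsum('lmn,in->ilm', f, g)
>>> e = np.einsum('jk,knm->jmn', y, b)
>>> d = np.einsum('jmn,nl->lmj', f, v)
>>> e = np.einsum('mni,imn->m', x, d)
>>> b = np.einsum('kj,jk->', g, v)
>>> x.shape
(5, 5, 7)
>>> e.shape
(5,)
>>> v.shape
(31, 7)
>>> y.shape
(7, 7)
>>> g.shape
(7, 31)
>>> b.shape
()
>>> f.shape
(5, 5, 31)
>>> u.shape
(5, 31)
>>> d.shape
(7, 5, 5)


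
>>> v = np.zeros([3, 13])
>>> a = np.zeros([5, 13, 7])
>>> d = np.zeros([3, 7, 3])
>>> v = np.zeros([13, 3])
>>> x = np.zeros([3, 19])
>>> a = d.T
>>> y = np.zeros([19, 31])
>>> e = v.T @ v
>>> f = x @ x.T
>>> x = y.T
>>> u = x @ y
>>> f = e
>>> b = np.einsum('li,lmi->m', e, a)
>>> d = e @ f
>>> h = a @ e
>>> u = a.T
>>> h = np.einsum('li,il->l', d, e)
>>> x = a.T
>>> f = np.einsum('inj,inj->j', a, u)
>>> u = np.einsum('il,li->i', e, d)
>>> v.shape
(13, 3)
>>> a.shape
(3, 7, 3)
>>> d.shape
(3, 3)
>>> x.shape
(3, 7, 3)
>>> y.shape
(19, 31)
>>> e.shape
(3, 3)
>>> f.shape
(3,)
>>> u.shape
(3,)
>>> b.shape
(7,)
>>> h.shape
(3,)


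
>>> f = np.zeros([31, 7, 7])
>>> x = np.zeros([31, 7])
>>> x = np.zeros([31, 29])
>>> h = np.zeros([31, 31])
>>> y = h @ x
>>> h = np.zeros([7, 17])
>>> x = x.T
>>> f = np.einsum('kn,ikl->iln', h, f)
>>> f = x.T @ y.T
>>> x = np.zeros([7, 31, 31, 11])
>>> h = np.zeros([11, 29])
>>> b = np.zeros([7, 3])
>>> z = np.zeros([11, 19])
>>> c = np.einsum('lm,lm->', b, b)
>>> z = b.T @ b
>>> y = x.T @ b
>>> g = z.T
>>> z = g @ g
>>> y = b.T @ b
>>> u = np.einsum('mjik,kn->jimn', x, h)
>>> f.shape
(31, 31)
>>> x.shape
(7, 31, 31, 11)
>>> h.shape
(11, 29)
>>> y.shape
(3, 3)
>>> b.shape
(7, 3)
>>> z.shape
(3, 3)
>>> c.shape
()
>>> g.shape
(3, 3)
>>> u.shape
(31, 31, 7, 29)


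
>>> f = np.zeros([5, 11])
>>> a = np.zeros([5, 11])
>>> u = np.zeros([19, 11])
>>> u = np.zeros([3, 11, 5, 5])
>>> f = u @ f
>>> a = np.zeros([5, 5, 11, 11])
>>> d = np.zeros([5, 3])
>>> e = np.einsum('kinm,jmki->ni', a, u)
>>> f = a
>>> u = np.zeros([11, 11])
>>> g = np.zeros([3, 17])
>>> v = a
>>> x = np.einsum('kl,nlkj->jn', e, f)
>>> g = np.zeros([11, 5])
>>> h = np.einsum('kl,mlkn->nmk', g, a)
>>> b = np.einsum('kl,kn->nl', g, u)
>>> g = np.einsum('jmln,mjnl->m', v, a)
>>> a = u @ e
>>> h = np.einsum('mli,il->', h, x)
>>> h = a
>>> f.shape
(5, 5, 11, 11)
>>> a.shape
(11, 5)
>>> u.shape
(11, 11)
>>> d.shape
(5, 3)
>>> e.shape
(11, 5)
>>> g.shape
(5,)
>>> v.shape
(5, 5, 11, 11)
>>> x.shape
(11, 5)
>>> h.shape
(11, 5)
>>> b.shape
(11, 5)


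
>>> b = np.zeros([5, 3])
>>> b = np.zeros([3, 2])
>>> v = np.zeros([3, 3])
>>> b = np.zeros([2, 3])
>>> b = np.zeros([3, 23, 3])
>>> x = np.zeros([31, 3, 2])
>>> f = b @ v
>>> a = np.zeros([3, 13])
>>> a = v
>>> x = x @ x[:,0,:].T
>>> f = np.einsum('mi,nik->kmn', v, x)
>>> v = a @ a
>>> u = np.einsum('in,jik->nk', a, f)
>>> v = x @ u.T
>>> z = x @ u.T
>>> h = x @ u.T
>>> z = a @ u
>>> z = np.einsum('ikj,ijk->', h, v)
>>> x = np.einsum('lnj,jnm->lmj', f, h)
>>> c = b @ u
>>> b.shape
(3, 23, 3)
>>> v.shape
(31, 3, 3)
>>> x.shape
(31, 3, 31)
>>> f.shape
(31, 3, 31)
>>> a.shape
(3, 3)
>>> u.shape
(3, 31)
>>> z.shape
()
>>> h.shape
(31, 3, 3)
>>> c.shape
(3, 23, 31)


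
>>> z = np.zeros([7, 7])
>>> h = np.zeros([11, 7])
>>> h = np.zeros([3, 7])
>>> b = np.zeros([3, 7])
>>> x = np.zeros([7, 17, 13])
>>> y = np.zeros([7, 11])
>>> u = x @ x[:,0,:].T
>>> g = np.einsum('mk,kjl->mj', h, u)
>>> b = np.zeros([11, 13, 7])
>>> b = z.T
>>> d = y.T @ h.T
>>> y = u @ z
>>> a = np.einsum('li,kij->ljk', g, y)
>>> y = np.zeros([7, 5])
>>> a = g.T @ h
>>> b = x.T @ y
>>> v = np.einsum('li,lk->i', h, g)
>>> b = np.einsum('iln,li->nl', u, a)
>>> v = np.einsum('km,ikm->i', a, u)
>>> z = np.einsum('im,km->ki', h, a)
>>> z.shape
(17, 3)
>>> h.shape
(3, 7)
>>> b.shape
(7, 17)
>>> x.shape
(7, 17, 13)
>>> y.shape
(7, 5)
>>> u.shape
(7, 17, 7)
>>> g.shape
(3, 17)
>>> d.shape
(11, 3)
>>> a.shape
(17, 7)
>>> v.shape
(7,)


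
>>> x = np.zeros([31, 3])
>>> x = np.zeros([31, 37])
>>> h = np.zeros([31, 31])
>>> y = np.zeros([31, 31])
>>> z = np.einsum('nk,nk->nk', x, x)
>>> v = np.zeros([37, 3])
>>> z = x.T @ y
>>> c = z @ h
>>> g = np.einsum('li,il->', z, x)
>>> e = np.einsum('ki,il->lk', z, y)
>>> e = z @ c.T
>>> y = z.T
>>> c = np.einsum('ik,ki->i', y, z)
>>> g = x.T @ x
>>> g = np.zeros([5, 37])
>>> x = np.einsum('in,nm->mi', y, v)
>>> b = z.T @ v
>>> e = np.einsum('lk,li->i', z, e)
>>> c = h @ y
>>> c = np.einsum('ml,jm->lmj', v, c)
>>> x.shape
(3, 31)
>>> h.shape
(31, 31)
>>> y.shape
(31, 37)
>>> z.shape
(37, 31)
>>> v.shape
(37, 3)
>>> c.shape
(3, 37, 31)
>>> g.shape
(5, 37)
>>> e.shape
(37,)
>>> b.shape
(31, 3)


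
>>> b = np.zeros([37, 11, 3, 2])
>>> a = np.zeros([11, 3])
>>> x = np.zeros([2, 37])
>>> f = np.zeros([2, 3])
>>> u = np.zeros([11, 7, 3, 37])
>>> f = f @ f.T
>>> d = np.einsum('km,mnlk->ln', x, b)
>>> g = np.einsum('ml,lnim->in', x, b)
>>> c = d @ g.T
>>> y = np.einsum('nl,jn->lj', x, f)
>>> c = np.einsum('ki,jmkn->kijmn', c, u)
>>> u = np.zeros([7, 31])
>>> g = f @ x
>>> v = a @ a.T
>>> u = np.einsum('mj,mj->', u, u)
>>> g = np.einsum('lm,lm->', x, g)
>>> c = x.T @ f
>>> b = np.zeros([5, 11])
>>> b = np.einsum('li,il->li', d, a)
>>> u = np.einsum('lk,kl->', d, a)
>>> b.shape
(3, 11)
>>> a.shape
(11, 3)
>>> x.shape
(2, 37)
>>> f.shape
(2, 2)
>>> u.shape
()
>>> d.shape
(3, 11)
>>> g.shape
()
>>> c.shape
(37, 2)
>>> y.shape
(37, 2)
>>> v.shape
(11, 11)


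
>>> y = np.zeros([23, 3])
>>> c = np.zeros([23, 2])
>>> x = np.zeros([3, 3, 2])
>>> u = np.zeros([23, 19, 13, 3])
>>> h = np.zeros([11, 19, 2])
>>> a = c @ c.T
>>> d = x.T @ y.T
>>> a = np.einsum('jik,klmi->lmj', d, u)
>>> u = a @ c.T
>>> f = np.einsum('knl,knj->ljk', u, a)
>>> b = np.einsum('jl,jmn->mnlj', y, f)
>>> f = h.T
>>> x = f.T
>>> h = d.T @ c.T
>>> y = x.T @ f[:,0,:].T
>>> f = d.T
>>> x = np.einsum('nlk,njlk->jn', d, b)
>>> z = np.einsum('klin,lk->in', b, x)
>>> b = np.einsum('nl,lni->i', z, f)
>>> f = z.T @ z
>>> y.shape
(2, 19, 2)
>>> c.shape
(23, 2)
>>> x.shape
(19, 2)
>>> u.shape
(19, 13, 23)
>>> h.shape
(23, 3, 23)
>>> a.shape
(19, 13, 2)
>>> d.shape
(2, 3, 23)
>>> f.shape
(23, 23)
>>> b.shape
(2,)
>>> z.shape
(3, 23)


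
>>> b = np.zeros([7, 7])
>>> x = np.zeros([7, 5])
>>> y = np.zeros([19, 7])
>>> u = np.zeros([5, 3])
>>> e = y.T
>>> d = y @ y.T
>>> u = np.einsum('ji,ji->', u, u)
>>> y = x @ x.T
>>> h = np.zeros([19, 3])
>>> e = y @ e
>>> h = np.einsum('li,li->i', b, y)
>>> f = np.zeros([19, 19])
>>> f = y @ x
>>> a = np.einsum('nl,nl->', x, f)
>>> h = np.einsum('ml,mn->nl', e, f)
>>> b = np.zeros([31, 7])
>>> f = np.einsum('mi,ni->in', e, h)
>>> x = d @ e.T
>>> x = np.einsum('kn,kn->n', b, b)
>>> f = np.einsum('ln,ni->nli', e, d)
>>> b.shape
(31, 7)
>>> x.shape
(7,)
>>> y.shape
(7, 7)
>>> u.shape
()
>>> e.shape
(7, 19)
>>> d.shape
(19, 19)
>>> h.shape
(5, 19)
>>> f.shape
(19, 7, 19)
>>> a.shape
()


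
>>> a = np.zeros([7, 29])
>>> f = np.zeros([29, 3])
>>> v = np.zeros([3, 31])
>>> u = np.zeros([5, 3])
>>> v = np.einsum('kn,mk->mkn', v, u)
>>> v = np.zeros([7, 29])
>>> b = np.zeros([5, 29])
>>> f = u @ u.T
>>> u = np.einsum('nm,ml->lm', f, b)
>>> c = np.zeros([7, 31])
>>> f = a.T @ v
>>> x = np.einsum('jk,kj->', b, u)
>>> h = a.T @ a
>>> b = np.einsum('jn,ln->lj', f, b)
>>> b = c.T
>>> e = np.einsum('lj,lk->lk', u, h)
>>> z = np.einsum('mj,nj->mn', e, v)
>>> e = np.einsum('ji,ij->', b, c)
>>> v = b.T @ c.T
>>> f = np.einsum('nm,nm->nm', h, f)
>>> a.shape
(7, 29)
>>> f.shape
(29, 29)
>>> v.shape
(7, 7)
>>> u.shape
(29, 5)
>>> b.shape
(31, 7)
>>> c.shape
(7, 31)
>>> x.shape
()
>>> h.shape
(29, 29)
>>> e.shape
()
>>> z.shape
(29, 7)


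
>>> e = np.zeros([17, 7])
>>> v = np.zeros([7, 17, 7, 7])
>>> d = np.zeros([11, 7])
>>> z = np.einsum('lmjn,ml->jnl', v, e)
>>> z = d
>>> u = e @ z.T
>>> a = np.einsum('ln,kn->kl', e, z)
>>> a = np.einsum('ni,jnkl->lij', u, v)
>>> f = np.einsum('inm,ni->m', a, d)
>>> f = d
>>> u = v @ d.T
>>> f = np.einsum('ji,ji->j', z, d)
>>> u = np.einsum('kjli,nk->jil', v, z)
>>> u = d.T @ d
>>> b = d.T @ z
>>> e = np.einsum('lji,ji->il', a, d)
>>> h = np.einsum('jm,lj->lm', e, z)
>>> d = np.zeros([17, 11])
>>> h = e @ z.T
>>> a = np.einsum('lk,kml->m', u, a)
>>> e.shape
(7, 7)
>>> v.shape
(7, 17, 7, 7)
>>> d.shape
(17, 11)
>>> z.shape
(11, 7)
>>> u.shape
(7, 7)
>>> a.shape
(11,)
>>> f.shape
(11,)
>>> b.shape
(7, 7)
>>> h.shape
(7, 11)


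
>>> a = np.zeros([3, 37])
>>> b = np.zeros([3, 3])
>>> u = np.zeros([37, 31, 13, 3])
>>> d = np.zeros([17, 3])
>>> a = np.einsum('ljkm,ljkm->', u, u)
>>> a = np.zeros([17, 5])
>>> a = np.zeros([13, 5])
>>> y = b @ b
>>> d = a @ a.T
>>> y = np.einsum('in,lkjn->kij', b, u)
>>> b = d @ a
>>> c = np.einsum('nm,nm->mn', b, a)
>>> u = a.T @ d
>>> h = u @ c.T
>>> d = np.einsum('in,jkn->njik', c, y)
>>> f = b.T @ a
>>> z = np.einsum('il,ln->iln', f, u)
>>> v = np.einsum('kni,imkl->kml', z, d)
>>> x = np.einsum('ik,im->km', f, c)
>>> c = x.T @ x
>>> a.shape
(13, 5)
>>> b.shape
(13, 5)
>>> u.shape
(5, 13)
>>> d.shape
(13, 31, 5, 3)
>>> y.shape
(31, 3, 13)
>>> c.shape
(13, 13)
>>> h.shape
(5, 5)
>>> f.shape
(5, 5)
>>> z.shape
(5, 5, 13)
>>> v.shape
(5, 31, 3)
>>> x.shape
(5, 13)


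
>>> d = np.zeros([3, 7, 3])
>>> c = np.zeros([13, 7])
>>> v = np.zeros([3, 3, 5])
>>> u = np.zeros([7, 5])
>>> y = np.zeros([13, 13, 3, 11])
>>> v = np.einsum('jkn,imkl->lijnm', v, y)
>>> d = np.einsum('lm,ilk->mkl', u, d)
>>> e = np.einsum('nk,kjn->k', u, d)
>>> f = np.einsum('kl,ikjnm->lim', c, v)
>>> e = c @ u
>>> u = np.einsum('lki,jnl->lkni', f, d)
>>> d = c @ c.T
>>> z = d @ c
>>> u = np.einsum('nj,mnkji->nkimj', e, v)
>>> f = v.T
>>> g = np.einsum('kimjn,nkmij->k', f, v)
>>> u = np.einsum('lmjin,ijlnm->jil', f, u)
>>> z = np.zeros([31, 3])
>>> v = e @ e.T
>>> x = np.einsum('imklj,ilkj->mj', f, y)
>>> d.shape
(13, 13)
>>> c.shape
(13, 7)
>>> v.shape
(13, 13)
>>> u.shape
(3, 13, 13)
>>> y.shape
(13, 13, 3, 11)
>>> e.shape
(13, 5)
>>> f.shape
(13, 5, 3, 13, 11)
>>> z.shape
(31, 3)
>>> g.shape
(13,)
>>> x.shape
(5, 11)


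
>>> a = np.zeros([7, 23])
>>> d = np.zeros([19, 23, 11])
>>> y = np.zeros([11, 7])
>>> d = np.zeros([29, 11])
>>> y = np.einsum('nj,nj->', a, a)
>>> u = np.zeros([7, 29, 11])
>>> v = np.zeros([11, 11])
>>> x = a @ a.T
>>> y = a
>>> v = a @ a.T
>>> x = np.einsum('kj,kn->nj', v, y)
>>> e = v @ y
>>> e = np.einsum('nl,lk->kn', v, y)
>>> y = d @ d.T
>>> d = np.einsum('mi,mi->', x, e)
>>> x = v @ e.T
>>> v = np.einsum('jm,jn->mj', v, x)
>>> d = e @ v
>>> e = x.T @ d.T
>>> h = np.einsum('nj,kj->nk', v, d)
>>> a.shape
(7, 23)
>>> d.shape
(23, 7)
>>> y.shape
(29, 29)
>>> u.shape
(7, 29, 11)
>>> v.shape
(7, 7)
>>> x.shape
(7, 23)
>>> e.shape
(23, 23)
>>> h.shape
(7, 23)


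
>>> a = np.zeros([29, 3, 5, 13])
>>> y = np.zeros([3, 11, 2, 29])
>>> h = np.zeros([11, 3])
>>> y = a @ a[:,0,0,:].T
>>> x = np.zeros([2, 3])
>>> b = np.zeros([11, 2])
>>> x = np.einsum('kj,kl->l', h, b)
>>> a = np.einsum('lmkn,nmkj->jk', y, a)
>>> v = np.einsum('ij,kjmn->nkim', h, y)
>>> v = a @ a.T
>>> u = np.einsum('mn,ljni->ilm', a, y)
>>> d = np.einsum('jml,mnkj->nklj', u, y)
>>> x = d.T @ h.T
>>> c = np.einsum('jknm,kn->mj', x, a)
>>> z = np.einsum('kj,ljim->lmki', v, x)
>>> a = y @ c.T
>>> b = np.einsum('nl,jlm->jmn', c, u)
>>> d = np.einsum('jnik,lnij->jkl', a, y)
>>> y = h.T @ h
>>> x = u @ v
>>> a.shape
(29, 3, 5, 11)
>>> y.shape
(3, 3)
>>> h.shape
(11, 3)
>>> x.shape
(29, 29, 13)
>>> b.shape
(29, 13, 11)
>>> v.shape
(13, 13)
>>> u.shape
(29, 29, 13)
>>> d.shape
(29, 11, 29)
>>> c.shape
(11, 29)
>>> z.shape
(29, 11, 13, 5)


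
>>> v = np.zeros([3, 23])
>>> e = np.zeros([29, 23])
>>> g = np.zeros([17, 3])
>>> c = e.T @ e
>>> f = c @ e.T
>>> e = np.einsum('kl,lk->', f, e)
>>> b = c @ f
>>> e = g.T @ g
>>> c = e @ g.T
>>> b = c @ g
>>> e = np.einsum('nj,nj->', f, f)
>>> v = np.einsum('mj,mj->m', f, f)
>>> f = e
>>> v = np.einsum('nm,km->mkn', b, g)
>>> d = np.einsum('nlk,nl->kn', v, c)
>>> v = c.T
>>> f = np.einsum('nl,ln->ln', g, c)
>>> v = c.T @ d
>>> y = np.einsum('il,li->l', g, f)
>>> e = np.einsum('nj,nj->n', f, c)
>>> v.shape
(17, 3)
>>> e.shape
(3,)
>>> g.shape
(17, 3)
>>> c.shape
(3, 17)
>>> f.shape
(3, 17)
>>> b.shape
(3, 3)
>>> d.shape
(3, 3)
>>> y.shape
(3,)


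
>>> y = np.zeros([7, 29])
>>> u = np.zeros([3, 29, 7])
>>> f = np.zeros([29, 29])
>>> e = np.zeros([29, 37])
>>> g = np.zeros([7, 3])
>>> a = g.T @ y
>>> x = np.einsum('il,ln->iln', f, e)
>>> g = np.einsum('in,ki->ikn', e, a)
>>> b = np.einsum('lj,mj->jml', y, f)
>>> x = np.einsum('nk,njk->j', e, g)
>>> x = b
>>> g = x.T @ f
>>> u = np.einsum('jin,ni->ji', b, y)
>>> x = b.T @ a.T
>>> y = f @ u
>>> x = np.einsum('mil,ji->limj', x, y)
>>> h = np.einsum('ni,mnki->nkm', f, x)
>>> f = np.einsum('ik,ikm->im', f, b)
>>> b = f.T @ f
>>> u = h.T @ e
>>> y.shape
(29, 29)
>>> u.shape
(3, 7, 37)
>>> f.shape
(29, 7)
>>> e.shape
(29, 37)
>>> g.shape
(7, 29, 29)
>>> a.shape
(3, 29)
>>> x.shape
(3, 29, 7, 29)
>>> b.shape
(7, 7)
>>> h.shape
(29, 7, 3)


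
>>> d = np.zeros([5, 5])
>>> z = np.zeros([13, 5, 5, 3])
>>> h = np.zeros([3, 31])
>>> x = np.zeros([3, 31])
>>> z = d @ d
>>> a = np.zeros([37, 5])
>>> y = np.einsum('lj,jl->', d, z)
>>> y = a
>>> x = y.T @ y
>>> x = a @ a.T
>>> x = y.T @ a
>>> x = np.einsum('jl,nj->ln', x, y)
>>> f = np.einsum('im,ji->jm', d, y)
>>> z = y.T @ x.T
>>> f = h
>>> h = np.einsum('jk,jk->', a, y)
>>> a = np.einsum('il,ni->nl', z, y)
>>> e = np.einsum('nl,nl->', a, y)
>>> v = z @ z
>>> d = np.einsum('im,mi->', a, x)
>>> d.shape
()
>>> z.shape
(5, 5)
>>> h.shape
()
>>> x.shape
(5, 37)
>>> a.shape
(37, 5)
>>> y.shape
(37, 5)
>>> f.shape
(3, 31)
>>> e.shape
()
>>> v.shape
(5, 5)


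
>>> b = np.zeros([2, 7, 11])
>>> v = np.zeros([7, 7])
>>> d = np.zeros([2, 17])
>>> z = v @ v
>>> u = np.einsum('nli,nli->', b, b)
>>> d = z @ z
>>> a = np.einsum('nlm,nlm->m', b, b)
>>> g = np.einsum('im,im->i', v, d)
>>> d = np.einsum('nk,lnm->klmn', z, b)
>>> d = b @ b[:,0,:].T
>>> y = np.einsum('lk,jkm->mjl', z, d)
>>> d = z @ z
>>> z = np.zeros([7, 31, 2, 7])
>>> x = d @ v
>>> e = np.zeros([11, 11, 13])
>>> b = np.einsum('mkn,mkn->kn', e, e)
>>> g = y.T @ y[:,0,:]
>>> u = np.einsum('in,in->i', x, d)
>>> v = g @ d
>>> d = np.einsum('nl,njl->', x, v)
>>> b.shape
(11, 13)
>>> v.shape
(7, 2, 7)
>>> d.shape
()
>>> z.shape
(7, 31, 2, 7)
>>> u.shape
(7,)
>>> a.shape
(11,)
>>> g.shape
(7, 2, 7)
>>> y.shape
(2, 2, 7)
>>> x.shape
(7, 7)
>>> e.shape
(11, 11, 13)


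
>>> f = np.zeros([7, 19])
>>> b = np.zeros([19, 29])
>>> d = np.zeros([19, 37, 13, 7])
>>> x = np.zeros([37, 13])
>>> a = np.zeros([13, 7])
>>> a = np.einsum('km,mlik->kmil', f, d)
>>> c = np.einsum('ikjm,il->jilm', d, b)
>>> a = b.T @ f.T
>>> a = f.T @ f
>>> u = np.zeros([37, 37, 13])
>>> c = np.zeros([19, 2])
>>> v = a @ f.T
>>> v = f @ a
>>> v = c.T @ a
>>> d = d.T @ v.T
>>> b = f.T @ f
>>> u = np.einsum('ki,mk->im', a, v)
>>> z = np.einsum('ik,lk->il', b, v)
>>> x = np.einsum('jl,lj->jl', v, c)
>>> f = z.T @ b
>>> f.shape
(2, 19)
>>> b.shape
(19, 19)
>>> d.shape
(7, 13, 37, 2)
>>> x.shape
(2, 19)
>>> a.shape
(19, 19)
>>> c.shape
(19, 2)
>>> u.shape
(19, 2)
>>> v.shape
(2, 19)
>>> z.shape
(19, 2)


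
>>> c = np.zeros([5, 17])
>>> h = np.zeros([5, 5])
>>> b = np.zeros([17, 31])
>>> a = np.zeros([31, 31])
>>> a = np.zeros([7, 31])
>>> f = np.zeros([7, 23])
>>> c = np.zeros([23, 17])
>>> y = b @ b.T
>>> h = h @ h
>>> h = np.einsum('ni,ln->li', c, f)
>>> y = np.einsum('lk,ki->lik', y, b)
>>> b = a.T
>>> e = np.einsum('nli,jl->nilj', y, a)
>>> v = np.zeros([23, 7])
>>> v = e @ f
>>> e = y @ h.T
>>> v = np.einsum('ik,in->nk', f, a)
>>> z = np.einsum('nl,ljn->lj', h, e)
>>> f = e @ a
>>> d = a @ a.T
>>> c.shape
(23, 17)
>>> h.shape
(7, 17)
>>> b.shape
(31, 7)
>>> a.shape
(7, 31)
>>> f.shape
(17, 31, 31)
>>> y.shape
(17, 31, 17)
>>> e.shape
(17, 31, 7)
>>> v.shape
(31, 23)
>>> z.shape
(17, 31)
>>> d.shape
(7, 7)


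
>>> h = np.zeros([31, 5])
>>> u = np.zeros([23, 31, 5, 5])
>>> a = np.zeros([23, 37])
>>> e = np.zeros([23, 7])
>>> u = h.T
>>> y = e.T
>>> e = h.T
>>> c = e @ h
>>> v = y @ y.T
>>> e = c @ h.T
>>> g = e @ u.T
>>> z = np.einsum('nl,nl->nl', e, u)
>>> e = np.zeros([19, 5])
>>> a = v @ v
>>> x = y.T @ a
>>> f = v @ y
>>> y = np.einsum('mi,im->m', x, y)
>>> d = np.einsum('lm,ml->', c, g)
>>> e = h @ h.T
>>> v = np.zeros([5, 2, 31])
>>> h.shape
(31, 5)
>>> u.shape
(5, 31)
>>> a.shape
(7, 7)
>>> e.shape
(31, 31)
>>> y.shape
(23,)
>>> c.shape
(5, 5)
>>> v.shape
(5, 2, 31)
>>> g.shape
(5, 5)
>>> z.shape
(5, 31)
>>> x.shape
(23, 7)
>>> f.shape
(7, 23)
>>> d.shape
()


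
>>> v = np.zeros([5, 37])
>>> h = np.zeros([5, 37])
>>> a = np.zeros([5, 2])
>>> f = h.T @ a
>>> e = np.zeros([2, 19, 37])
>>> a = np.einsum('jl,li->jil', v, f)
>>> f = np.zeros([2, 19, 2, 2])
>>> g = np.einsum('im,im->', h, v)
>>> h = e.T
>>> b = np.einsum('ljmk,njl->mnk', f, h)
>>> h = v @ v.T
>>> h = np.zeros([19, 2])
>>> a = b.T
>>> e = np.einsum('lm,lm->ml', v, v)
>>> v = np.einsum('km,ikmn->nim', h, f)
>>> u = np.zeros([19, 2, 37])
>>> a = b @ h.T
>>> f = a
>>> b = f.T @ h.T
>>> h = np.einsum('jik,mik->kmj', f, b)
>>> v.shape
(2, 2, 2)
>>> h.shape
(19, 19, 2)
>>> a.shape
(2, 37, 19)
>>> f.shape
(2, 37, 19)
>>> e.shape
(37, 5)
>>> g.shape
()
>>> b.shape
(19, 37, 19)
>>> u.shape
(19, 2, 37)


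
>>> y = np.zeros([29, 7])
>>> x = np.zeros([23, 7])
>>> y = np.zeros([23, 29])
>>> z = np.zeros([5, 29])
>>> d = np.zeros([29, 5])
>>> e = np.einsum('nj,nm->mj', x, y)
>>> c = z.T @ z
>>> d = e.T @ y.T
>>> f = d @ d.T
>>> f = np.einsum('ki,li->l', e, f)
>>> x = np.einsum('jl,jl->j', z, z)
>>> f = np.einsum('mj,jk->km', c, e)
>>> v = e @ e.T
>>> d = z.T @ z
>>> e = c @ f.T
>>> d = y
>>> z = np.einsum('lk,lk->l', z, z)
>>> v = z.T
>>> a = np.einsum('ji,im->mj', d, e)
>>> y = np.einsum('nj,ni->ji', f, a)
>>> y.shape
(29, 23)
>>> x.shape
(5,)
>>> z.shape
(5,)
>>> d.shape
(23, 29)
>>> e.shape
(29, 7)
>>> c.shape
(29, 29)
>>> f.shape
(7, 29)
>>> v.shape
(5,)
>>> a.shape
(7, 23)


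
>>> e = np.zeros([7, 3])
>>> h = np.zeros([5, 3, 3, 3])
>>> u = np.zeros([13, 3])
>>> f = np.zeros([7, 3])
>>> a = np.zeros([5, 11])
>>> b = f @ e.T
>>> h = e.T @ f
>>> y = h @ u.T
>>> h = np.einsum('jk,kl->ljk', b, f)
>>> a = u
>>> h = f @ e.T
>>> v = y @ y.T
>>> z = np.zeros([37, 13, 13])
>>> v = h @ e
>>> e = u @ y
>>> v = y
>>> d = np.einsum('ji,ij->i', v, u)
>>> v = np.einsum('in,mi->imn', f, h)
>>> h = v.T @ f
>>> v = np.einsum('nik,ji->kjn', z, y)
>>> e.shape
(13, 13)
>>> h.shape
(3, 7, 3)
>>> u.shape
(13, 3)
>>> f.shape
(7, 3)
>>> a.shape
(13, 3)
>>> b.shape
(7, 7)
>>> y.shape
(3, 13)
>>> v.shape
(13, 3, 37)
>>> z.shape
(37, 13, 13)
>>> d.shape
(13,)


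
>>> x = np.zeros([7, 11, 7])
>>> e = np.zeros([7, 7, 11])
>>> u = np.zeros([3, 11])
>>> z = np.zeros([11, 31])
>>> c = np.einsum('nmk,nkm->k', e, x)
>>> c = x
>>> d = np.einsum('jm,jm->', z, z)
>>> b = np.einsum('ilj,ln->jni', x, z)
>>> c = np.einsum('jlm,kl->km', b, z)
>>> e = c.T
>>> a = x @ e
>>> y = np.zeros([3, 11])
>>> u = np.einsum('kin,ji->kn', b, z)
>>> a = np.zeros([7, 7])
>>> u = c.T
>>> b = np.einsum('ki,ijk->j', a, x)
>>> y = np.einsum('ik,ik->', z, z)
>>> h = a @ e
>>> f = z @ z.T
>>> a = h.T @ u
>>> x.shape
(7, 11, 7)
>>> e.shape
(7, 11)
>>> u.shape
(7, 11)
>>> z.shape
(11, 31)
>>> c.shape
(11, 7)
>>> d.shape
()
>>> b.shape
(11,)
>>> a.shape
(11, 11)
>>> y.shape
()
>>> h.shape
(7, 11)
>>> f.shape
(11, 11)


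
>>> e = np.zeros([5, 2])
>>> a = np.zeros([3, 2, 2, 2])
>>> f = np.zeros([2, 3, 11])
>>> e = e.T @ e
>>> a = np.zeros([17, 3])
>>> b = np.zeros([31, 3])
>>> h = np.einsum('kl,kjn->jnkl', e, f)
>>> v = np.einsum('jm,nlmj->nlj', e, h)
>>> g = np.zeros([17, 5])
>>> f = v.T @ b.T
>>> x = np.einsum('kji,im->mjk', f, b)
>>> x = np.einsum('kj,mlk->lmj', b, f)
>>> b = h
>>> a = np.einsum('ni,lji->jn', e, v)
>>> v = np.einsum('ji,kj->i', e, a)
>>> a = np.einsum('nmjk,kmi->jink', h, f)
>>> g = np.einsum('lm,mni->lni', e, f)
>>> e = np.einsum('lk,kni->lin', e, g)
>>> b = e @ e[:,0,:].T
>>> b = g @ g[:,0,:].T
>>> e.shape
(2, 31, 11)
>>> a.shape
(2, 31, 3, 2)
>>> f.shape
(2, 11, 31)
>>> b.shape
(2, 11, 2)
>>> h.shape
(3, 11, 2, 2)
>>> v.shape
(2,)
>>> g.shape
(2, 11, 31)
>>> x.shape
(11, 2, 3)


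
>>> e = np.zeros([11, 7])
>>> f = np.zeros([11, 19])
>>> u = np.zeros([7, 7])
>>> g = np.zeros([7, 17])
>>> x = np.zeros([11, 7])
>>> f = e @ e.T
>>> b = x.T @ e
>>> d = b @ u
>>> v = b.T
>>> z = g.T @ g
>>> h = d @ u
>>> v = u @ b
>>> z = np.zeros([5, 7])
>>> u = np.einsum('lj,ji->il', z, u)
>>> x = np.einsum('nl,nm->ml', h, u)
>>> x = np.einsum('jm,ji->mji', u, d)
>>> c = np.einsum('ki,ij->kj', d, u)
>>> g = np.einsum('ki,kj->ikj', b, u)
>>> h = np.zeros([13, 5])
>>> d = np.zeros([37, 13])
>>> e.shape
(11, 7)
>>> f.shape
(11, 11)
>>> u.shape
(7, 5)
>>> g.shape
(7, 7, 5)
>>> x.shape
(5, 7, 7)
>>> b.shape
(7, 7)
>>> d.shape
(37, 13)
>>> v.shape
(7, 7)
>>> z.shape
(5, 7)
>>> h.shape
(13, 5)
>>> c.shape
(7, 5)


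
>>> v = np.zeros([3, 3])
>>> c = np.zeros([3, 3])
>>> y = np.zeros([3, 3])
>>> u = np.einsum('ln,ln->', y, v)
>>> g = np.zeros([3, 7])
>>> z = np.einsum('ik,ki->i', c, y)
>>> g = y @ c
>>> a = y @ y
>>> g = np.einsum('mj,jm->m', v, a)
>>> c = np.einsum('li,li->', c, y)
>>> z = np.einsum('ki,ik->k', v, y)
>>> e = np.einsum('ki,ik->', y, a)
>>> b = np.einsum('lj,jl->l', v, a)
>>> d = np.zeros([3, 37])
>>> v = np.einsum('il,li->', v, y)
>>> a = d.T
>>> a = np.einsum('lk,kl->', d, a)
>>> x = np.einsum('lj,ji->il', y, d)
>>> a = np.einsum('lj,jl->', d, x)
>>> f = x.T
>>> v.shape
()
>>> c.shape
()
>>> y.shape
(3, 3)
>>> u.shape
()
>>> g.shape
(3,)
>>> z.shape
(3,)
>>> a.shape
()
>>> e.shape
()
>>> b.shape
(3,)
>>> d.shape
(3, 37)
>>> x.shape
(37, 3)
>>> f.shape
(3, 37)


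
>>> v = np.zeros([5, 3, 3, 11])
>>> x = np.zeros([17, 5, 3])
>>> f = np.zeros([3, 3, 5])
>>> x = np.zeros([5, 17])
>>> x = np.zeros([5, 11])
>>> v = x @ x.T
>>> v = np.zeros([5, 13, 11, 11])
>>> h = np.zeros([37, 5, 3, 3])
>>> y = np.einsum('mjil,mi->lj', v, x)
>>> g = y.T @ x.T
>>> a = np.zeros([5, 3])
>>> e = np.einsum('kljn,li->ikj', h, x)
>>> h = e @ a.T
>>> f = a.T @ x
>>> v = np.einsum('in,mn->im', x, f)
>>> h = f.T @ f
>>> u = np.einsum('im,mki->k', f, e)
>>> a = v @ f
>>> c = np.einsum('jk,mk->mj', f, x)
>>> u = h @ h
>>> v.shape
(5, 3)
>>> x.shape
(5, 11)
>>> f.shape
(3, 11)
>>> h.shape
(11, 11)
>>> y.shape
(11, 13)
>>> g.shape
(13, 5)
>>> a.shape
(5, 11)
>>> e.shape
(11, 37, 3)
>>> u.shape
(11, 11)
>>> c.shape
(5, 3)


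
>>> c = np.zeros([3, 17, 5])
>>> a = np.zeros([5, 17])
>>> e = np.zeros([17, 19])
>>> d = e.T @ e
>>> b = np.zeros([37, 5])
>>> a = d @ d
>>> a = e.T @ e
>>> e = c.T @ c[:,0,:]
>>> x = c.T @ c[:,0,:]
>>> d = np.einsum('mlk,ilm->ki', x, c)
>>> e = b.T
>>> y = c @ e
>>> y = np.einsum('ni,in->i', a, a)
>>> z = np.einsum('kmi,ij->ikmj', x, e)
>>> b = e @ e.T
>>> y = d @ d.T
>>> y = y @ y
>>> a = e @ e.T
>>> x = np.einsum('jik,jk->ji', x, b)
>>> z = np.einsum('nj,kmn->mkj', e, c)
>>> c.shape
(3, 17, 5)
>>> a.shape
(5, 5)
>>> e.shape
(5, 37)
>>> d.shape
(5, 3)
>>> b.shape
(5, 5)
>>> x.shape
(5, 17)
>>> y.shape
(5, 5)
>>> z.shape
(17, 3, 37)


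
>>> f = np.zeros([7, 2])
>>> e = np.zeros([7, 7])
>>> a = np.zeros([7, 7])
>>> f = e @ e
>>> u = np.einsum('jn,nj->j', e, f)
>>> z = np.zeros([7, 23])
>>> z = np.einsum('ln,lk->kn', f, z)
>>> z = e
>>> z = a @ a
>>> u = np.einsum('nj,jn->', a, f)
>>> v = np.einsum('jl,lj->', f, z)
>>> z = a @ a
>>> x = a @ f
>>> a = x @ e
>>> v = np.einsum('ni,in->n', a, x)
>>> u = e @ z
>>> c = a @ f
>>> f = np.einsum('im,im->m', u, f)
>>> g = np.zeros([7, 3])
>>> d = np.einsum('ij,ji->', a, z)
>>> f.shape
(7,)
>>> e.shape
(7, 7)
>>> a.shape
(7, 7)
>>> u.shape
(7, 7)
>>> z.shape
(7, 7)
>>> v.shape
(7,)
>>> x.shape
(7, 7)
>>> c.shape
(7, 7)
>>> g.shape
(7, 3)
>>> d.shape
()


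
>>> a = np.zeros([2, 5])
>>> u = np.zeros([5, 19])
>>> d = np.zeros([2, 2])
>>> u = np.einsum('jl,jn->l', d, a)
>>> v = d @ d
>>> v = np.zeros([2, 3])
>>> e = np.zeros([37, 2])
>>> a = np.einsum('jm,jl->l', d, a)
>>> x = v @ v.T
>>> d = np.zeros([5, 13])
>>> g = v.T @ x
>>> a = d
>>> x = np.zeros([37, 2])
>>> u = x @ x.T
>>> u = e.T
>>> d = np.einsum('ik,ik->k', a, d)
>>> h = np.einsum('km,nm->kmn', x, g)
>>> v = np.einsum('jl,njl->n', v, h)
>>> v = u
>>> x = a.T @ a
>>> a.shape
(5, 13)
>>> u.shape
(2, 37)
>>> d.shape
(13,)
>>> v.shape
(2, 37)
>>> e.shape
(37, 2)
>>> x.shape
(13, 13)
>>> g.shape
(3, 2)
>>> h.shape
(37, 2, 3)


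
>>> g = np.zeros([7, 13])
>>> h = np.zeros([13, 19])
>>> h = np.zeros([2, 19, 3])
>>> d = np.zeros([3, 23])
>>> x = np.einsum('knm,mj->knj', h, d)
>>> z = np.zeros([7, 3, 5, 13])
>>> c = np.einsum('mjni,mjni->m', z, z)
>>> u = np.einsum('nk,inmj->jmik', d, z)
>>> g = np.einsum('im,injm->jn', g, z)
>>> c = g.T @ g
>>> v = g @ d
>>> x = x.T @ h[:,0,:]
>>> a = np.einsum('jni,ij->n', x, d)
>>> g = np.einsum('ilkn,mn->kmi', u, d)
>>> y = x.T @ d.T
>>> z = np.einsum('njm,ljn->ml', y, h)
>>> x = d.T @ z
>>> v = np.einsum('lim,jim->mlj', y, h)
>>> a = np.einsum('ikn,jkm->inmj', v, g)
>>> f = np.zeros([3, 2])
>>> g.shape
(7, 3, 13)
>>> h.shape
(2, 19, 3)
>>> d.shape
(3, 23)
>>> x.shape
(23, 2)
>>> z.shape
(3, 2)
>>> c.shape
(3, 3)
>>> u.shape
(13, 5, 7, 23)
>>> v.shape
(3, 3, 2)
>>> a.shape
(3, 2, 13, 7)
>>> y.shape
(3, 19, 3)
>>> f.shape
(3, 2)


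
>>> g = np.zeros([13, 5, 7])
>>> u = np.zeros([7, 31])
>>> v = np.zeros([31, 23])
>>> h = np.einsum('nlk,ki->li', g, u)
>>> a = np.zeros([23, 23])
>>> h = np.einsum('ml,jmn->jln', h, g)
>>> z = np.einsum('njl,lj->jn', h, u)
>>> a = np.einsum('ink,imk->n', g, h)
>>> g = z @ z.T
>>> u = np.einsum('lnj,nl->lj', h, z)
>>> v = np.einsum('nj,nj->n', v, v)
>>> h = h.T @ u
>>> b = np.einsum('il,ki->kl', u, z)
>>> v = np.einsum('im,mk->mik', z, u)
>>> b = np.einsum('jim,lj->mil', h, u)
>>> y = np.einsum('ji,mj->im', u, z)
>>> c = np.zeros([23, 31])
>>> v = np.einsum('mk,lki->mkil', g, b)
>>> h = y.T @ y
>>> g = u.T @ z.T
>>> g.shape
(7, 31)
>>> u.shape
(13, 7)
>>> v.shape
(31, 31, 13, 7)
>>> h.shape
(31, 31)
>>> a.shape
(5,)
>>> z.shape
(31, 13)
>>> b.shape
(7, 31, 13)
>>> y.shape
(7, 31)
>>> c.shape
(23, 31)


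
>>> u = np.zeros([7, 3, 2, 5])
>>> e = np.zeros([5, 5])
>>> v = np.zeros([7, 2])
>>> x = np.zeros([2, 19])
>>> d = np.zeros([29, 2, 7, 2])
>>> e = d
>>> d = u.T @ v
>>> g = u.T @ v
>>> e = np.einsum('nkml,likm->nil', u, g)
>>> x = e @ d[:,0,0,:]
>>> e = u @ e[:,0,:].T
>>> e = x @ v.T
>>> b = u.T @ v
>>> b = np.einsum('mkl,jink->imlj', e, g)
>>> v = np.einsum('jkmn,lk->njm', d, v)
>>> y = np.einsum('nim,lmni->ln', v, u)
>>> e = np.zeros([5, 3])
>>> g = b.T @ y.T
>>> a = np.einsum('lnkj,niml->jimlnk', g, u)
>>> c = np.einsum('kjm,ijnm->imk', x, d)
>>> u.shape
(7, 3, 2, 5)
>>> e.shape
(5, 3)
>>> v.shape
(2, 5, 3)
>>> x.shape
(7, 2, 2)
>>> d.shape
(5, 2, 3, 2)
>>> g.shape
(5, 7, 7, 7)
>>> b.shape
(2, 7, 7, 5)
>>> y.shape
(7, 2)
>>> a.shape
(7, 3, 2, 5, 7, 7)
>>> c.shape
(5, 2, 7)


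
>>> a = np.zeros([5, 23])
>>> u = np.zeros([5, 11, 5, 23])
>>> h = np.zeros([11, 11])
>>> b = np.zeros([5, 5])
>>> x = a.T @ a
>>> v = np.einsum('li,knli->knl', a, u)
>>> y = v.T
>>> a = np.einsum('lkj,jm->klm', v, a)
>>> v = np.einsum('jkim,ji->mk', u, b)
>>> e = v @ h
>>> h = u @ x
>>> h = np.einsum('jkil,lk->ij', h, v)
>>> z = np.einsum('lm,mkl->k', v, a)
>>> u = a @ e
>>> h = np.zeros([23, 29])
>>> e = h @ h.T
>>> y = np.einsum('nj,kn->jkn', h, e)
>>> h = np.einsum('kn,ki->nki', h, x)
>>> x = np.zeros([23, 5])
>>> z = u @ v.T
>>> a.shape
(11, 5, 23)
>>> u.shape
(11, 5, 11)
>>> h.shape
(29, 23, 23)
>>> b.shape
(5, 5)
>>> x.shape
(23, 5)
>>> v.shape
(23, 11)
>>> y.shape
(29, 23, 23)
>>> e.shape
(23, 23)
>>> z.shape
(11, 5, 23)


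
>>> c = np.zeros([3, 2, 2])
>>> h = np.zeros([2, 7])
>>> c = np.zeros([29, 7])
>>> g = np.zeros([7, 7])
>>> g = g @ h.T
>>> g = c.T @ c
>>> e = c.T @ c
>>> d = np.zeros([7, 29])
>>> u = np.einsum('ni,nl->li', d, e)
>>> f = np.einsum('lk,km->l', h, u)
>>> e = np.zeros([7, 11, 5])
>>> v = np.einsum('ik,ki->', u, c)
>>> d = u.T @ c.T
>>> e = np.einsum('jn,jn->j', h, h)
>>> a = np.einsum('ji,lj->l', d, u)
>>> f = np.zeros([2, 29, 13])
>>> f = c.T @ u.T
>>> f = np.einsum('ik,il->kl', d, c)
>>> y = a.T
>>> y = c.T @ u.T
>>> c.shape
(29, 7)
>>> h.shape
(2, 7)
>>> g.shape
(7, 7)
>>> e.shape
(2,)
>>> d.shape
(29, 29)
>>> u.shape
(7, 29)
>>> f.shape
(29, 7)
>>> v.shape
()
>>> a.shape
(7,)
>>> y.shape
(7, 7)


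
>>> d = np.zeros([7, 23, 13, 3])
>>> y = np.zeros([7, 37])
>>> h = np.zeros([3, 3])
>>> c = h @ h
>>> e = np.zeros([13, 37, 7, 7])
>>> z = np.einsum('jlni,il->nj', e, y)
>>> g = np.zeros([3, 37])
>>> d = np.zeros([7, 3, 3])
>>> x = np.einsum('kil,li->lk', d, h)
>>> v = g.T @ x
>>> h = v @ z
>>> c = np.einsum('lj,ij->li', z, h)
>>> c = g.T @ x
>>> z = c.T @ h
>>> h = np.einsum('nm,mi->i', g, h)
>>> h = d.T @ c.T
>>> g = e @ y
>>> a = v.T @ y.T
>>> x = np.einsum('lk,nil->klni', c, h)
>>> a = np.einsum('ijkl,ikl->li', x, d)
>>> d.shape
(7, 3, 3)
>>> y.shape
(7, 37)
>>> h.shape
(3, 3, 37)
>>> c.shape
(37, 7)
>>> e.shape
(13, 37, 7, 7)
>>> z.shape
(7, 13)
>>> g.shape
(13, 37, 7, 37)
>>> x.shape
(7, 37, 3, 3)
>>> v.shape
(37, 7)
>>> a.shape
(3, 7)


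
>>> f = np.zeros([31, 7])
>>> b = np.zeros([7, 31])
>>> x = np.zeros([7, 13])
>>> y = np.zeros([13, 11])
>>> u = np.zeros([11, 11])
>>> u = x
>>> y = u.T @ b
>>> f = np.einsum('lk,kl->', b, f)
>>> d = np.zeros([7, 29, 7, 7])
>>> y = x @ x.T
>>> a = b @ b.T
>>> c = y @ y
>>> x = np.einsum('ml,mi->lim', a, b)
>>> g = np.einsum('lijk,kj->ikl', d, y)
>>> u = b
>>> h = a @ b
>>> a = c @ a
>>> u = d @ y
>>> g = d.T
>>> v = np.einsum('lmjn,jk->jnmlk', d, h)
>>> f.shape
()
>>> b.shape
(7, 31)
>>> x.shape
(7, 31, 7)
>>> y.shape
(7, 7)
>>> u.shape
(7, 29, 7, 7)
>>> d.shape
(7, 29, 7, 7)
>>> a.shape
(7, 7)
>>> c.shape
(7, 7)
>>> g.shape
(7, 7, 29, 7)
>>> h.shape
(7, 31)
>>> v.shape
(7, 7, 29, 7, 31)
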